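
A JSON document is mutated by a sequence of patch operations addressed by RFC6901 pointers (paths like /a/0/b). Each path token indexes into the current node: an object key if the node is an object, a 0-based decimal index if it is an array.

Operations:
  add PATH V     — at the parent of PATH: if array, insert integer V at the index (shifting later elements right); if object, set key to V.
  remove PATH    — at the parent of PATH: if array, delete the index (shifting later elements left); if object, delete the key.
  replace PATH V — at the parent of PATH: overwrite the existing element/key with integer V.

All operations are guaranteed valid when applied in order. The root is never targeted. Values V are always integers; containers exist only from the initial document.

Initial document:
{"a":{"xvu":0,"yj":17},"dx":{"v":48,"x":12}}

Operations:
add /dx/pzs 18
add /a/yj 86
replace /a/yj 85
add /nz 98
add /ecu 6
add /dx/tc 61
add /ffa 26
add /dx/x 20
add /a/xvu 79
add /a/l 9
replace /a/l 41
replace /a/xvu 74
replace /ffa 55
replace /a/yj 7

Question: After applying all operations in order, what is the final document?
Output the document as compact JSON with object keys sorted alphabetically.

After op 1 (add /dx/pzs 18): {"a":{"xvu":0,"yj":17},"dx":{"pzs":18,"v":48,"x":12}}
After op 2 (add /a/yj 86): {"a":{"xvu":0,"yj":86},"dx":{"pzs":18,"v":48,"x":12}}
After op 3 (replace /a/yj 85): {"a":{"xvu":0,"yj":85},"dx":{"pzs":18,"v":48,"x":12}}
After op 4 (add /nz 98): {"a":{"xvu":0,"yj":85},"dx":{"pzs":18,"v":48,"x":12},"nz":98}
After op 5 (add /ecu 6): {"a":{"xvu":0,"yj":85},"dx":{"pzs":18,"v":48,"x":12},"ecu":6,"nz":98}
After op 6 (add /dx/tc 61): {"a":{"xvu":0,"yj":85},"dx":{"pzs":18,"tc":61,"v":48,"x":12},"ecu":6,"nz":98}
After op 7 (add /ffa 26): {"a":{"xvu":0,"yj":85},"dx":{"pzs":18,"tc":61,"v":48,"x":12},"ecu":6,"ffa":26,"nz":98}
After op 8 (add /dx/x 20): {"a":{"xvu":0,"yj":85},"dx":{"pzs":18,"tc":61,"v":48,"x":20},"ecu":6,"ffa":26,"nz":98}
After op 9 (add /a/xvu 79): {"a":{"xvu":79,"yj":85},"dx":{"pzs":18,"tc":61,"v":48,"x":20},"ecu":6,"ffa":26,"nz":98}
After op 10 (add /a/l 9): {"a":{"l":9,"xvu":79,"yj":85},"dx":{"pzs":18,"tc":61,"v":48,"x":20},"ecu":6,"ffa":26,"nz":98}
After op 11 (replace /a/l 41): {"a":{"l":41,"xvu":79,"yj":85},"dx":{"pzs":18,"tc":61,"v":48,"x":20},"ecu":6,"ffa":26,"nz":98}
After op 12 (replace /a/xvu 74): {"a":{"l":41,"xvu":74,"yj":85},"dx":{"pzs":18,"tc":61,"v":48,"x":20},"ecu":6,"ffa":26,"nz":98}
After op 13 (replace /ffa 55): {"a":{"l":41,"xvu":74,"yj":85},"dx":{"pzs":18,"tc":61,"v":48,"x":20},"ecu":6,"ffa":55,"nz":98}
After op 14 (replace /a/yj 7): {"a":{"l":41,"xvu":74,"yj":7},"dx":{"pzs":18,"tc":61,"v":48,"x":20},"ecu":6,"ffa":55,"nz":98}

Answer: {"a":{"l":41,"xvu":74,"yj":7},"dx":{"pzs":18,"tc":61,"v":48,"x":20},"ecu":6,"ffa":55,"nz":98}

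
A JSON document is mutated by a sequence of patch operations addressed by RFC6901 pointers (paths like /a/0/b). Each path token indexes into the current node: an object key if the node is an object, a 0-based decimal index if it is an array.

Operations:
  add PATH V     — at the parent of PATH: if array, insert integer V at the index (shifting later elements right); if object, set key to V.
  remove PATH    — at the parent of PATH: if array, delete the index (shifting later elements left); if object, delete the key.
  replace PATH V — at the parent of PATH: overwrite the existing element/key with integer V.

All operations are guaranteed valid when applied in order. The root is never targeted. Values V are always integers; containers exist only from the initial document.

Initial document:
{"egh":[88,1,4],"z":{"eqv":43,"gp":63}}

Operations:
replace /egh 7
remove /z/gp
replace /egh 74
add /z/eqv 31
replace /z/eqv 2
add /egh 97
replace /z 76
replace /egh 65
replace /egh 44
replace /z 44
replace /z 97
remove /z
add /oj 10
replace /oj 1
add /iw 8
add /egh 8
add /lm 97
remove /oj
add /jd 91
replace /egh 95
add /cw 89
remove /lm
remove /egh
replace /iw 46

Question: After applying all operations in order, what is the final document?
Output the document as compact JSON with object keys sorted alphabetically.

Answer: {"cw":89,"iw":46,"jd":91}

Derivation:
After op 1 (replace /egh 7): {"egh":7,"z":{"eqv":43,"gp":63}}
After op 2 (remove /z/gp): {"egh":7,"z":{"eqv":43}}
After op 3 (replace /egh 74): {"egh":74,"z":{"eqv":43}}
After op 4 (add /z/eqv 31): {"egh":74,"z":{"eqv":31}}
After op 5 (replace /z/eqv 2): {"egh":74,"z":{"eqv":2}}
After op 6 (add /egh 97): {"egh":97,"z":{"eqv":2}}
After op 7 (replace /z 76): {"egh":97,"z":76}
After op 8 (replace /egh 65): {"egh":65,"z":76}
After op 9 (replace /egh 44): {"egh":44,"z":76}
After op 10 (replace /z 44): {"egh":44,"z":44}
After op 11 (replace /z 97): {"egh":44,"z":97}
After op 12 (remove /z): {"egh":44}
After op 13 (add /oj 10): {"egh":44,"oj":10}
After op 14 (replace /oj 1): {"egh":44,"oj":1}
After op 15 (add /iw 8): {"egh":44,"iw":8,"oj":1}
After op 16 (add /egh 8): {"egh":8,"iw":8,"oj":1}
After op 17 (add /lm 97): {"egh":8,"iw":8,"lm":97,"oj":1}
After op 18 (remove /oj): {"egh":8,"iw":8,"lm":97}
After op 19 (add /jd 91): {"egh":8,"iw":8,"jd":91,"lm":97}
After op 20 (replace /egh 95): {"egh":95,"iw":8,"jd":91,"lm":97}
After op 21 (add /cw 89): {"cw":89,"egh":95,"iw":8,"jd":91,"lm":97}
After op 22 (remove /lm): {"cw":89,"egh":95,"iw":8,"jd":91}
After op 23 (remove /egh): {"cw":89,"iw":8,"jd":91}
After op 24 (replace /iw 46): {"cw":89,"iw":46,"jd":91}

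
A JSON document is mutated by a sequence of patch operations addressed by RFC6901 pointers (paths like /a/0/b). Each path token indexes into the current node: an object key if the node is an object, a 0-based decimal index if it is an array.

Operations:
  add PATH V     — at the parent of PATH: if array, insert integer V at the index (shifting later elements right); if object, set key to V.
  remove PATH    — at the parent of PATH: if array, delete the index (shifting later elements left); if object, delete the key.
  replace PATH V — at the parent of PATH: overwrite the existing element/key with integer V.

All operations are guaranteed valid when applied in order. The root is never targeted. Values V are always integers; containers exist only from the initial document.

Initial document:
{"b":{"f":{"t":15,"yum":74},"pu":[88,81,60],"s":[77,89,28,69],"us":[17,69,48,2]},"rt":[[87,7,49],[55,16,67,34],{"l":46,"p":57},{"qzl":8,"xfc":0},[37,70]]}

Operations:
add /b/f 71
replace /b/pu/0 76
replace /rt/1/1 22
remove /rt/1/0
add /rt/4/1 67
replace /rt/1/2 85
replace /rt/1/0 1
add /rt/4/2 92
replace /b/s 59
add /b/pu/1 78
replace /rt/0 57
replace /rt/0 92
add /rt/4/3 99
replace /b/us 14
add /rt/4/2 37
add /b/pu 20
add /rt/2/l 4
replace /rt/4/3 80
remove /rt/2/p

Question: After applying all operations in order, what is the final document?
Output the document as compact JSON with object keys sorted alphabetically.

Answer: {"b":{"f":71,"pu":20,"s":59,"us":14},"rt":[92,[1,67,85],{"l":4},{"qzl":8,"xfc":0},[37,67,37,80,99,70]]}

Derivation:
After op 1 (add /b/f 71): {"b":{"f":71,"pu":[88,81,60],"s":[77,89,28,69],"us":[17,69,48,2]},"rt":[[87,7,49],[55,16,67,34],{"l":46,"p":57},{"qzl":8,"xfc":0},[37,70]]}
After op 2 (replace /b/pu/0 76): {"b":{"f":71,"pu":[76,81,60],"s":[77,89,28,69],"us":[17,69,48,2]},"rt":[[87,7,49],[55,16,67,34],{"l":46,"p":57},{"qzl":8,"xfc":0},[37,70]]}
After op 3 (replace /rt/1/1 22): {"b":{"f":71,"pu":[76,81,60],"s":[77,89,28,69],"us":[17,69,48,2]},"rt":[[87,7,49],[55,22,67,34],{"l":46,"p":57},{"qzl":8,"xfc":0},[37,70]]}
After op 4 (remove /rt/1/0): {"b":{"f":71,"pu":[76,81,60],"s":[77,89,28,69],"us":[17,69,48,2]},"rt":[[87,7,49],[22,67,34],{"l":46,"p":57},{"qzl":8,"xfc":0},[37,70]]}
After op 5 (add /rt/4/1 67): {"b":{"f":71,"pu":[76,81,60],"s":[77,89,28,69],"us":[17,69,48,2]},"rt":[[87,7,49],[22,67,34],{"l":46,"p":57},{"qzl":8,"xfc":0},[37,67,70]]}
After op 6 (replace /rt/1/2 85): {"b":{"f":71,"pu":[76,81,60],"s":[77,89,28,69],"us":[17,69,48,2]},"rt":[[87,7,49],[22,67,85],{"l":46,"p":57},{"qzl":8,"xfc":0},[37,67,70]]}
After op 7 (replace /rt/1/0 1): {"b":{"f":71,"pu":[76,81,60],"s":[77,89,28,69],"us":[17,69,48,2]},"rt":[[87,7,49],[1,67,85],{"l":46,"p":57},{"qzl":8,"xfc":0},[37,67,70]]}
After op 8 (add /rt/4/2 92): {"b":{"f":71,"pu":[76,81,60],"s":[77,89,28,69],"us":[17,69,48,2]},"rt":[[87,7,49],[1,67,85],{"l":46,"p":57},{"qzl":8,"xfc":0},[37,67,92,70]]}
After op 9 (replace /b/s 59): {"b":{"f":71,"pu":[76,81,60],"s":59,"us":[17,69,48,2]},"rt":[[87,7,49],[1,67,85],{"l":46,"p":57},{"qzl":8,"xfc":0},[37,67,92,70]]}
After op 10 (add /b/pu/1 78): {"b":{"f":71,"pu":[76,78,81,60],"s":59,"us":[17,69,48,2]},"rt":[[87,7,49],[1,67,85],{"l":46,"p":57},{"qzl":8,"xfc":0},[37,67,92,70]]}
After op 11 (replace /rt/0 57): {"b":{"f":71,"pu":[76,78,81,60],"s":59,"us":[17,69,48,2]},"rt":[57,[1,67,85],{"l":46,"p":57},{"qzl":8,"xfc":0},[37,67,92,70]]}
After op 12 (replace /rt/0 92): {"b":{"f":71,"pu":[76,78,81,60],"s":59,"us":[17,69,48,2]},"rt":[92,[1,67,85],{"l":46,"p":57},{"qzl":8,"xfc":0},[37,67,92,70]]}
After op 13 (add /rt/4/3 99): {"b":{"f":71,"pu":[76,78,81,60],"s":59,"us":[17,69,48,2]},"rt":[92,[1,67,85],{"l":46,"p":57},{"qzl":8,"xfc":0},[37,67,92,99,70]]}
After op 14 (replace /b/us 14): {"b":{"f":71,"pu":[76,78,81,60],"s":59,"us":14},"rt":[92,[1,67,85],{"l":46,"p":57},{"qzl":8,"xfc":0},[37,67,92,99,70]]}
After op 15 (add /rt/4/2 37): {"b":{"f":71,"pu":[76,78,81,60],"s":59,"us":14},"rt":[92,[1,67,85],{"l":46,"p":57},{"qzl":8,"xfc":0},[37,67,37,92,99,70]]}
After op 16 (add /b/pu 20): {"b":{"f":71,"pu":20,"s":59,"us":14},"rt":[92,[1,67,85],{"l":46,"p":57},{"qzl":8,"xfc":0},[37,67,37,92,99,70]]}
After op 17 (add /rt/2/l 4): {"b":{"f":71,"pu":20,"s":59,"us":14},"rt":[92,[1,67,85],{"l":4,"p":57},{"qzl":8,"xfc":0},[37,67,37,92,99,70]]}
After op 18 (replace /rt/4/3 80): {"b":{"f":71,"pu":20,"s":59,"us":14},"rt":[92,[1,67,85],{"l":4,"p":57},{"qzl":8,"xfc":0},[37,67,37,80,99,70]]}
After op 19 (remove /rt/2/p): {"b":{"f":71,"pu":20,"s":59,"us":14},"rt":[92,[1,67,85],{"l":4},{"qzl":8,"xfc":0},[37,67,37,80,99,70]]}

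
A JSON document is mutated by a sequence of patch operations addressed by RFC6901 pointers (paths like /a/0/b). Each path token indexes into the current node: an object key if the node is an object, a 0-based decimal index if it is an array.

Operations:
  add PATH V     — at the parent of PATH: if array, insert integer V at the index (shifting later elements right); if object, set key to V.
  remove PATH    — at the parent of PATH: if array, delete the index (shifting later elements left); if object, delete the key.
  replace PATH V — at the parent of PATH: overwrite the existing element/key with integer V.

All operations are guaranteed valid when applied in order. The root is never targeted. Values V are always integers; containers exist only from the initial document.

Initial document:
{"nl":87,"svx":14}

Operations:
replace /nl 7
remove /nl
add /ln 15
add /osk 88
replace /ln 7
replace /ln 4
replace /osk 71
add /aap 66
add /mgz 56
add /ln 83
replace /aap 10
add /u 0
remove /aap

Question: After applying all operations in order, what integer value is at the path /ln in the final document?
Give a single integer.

Answer: 83

Derivation:
After op 1 (replace /nl 7): {"nl":7,"svx":14}
After op 2 (remove /nl): {"svx":14}
After op 3 (add /ln 15): {"ln":15,"svx":14}
After op 4 (add /osk 88): {"ln":15,"osk":88,"svx":14}
After op 5 (replace /ln 7): {"ln":7,"osk":88,"svx":14}
After op 6 (replace /ln 4): {"ln":4,"osk":88,"svx":14}
After op 7 (replace /osk 71): {"ln":4,"osk":71,"svx":14}
After op 8 (add /aap 66): {"aap":66,"ln":4,"osk":71,"svx":14}
After op 9 (add /mgz 56): {"aap":66,"ln":4,"mgz":56,"osk":71,"svx":14}
After op 10 (add /ln 83): {"aap":66,"ln":83,"mgz":56,"osk":71,"svx":14}
After op 11 (replace /aap 10): {"aap":10,"ln":83,"mgz":56,"osk":71,"svx":14}
After op 12 (add /u 0): {"aap":10,"ln":83,"mgz":56,"osk":71,"svx":14,"u":0}
After op 13 (remove /aap): {"ln":83,"mgz":56,"osk":71,"svx":14,"u":0}
Value at /ln: 83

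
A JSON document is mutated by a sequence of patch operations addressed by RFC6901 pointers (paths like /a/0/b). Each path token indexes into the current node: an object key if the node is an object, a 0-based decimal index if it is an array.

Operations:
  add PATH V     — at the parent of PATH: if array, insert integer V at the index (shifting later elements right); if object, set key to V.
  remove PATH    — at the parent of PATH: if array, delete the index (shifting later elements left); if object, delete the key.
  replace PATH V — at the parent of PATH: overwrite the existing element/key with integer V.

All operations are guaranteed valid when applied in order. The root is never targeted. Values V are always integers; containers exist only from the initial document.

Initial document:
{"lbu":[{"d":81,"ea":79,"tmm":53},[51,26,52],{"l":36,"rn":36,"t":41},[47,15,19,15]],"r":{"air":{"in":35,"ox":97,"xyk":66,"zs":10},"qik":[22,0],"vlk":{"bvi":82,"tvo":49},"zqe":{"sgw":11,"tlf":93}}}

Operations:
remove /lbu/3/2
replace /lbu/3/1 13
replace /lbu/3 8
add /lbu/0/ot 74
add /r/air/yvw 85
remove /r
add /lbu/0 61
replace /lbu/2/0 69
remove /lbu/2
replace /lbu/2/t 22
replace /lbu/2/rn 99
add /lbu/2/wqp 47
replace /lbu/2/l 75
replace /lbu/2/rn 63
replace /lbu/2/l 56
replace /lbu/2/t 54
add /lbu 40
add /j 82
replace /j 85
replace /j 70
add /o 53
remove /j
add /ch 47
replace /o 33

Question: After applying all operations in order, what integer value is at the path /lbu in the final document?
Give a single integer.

After op 1 (remove /lbu/3/2): {"lbu":[{"d":81,"ea":79,"tmm":53},[51,26,52],{"l":36,"rn":36,"t":41},[47,15,15]],"r":{"air":{"in":35,"ox":97,"xyk":66,"zs":10},"qik":[22,0],"vlk":{"bvi":82,"tvo":49},"zqe":{"sgw":11,"tlf":93}}}
After op 2 (replace /lbu/3/1 13): {"lbu":[{"d":81,"ea":79,"tmm":53},[51,26,52],{"l":36,"rn":36,"t":41},[47,13,15]],"r":{"air":{"in":35,"ox":97,"xyk":66,"zs":10},"qik":[22,0],"vlk":{"bvi":82,"tvo":49},"zqe":{"sgw":11,"tlf":93}}}
After op 3 (replace /lbu/3 8): {"lbu":[{"d":81,"ea":79,"tmm":53},[51,26,52],{"l":36,"rn":36,"t":41},8],"r":{"air":{"in":35,"ox":97,"xyk":66,"zs":10},"qik":[22,0],"vlk":{"bvi":82,"tvo":49},"zqe":{"sgw":11,"tlf":93}}}
After op 4 (add /lbu/0/ot 74): {"lbu":[{"d":81,"ea":79,"ot":74,"tmm":53},[51,26,52],{"l":36,"rn":36,"t":41},8],"r":{"air":{"in":35,"ox":97,"xyk":66,"zs":10},"qik":[22,0],"vlk":{"bvi":82,"tvo":49},"zqe":{"sgw":11,"tlf":93}}}
After op 5 (add /r/air/yvw 85): {"lbu":[{"d":81,"ea":79,"ot":74,"tmm":53},[51,26,52],{"l":36,"rn":36,"t":41},8],"r":{"air":{"in":35,"ox":97,"xyk":66,"yvw":85,"zs":10},"qik":[22,0],"vlk":{"bvi":82,"tvo":49},"zqe":{"sgw":11,"tlf":93}}}
After op 6 (remove /r): {"lbu":[{"d":81,"ea":79,"ot":74,"tmm":53},[51,26,52],{"l":36,"rn":36,"t":41},8]}
After op 7 (add /lbu/0 61): {"lbu":[61,{"d":81,"ea":79,"ot":74,"tmm":53},[51,26,52],{"l":36,"rn":36,"t":41},8]}
After op 8 (replace /lbu/2/0 69): {"lbu":[61,{"d":81,"ea":79,"ot":74,"tmm":53},[69,26,52],{"l":36,"rn":36,"t":41},8]}
After op 9 (remove /lbu/2): {"lbu":[61,{"d":81,"ea":79,"ot":74,"tmm":53},{"l":36,"rn":36,"t":41},8]}
After op 10 (replace /lbu/2/t 22): {"lbu":[61,{"d":81,"ea":79,"ot":74,"tmm":53},{"l":36,"rn":36,"t":22},8]}
After op 11 (replace /lbu/2/rn 99): {"lbu":[61,{"d":81,"ea":79,"ot":74,"tmm":53},{"l":36,"rn":99,"t":22},8]}
After op 12 (add /lbu/2/wqp 47): {"lbu":[61,{"d":81,"ea":79,"ot":74,"tmm":53},{"l":36,"rn":99,"t":22,"wqp":47},8]}
After op 13 (replace /lbu/2/l 75): {"lbu":[61,{"d":81,"ea":79,"ot":74,"tmm":53},{"l":75,"rn":99,"t":22,"wqp":47},8]}
After op 14 (replace /lbu/2/rn 63): {"lbu":[61,{"d":81,"ea":79,"ot":74,"tmm":53},{"l":75,"rn":63,"t":22,"wqp":47},8]}
After op 15 (replace /lbu/2/l 56): {"lbu":[61,{"d":81,"ea":79,"ot":74,"tmm":53},{"l":56,"rn":63,"t":22,"wqp":47},8]}
After op 16 (replace /lbu/2/t 54): {"lbu":[61,{"d":81,"ea":79,"ot":74,"tmm":53},{"l":56,"rn":63,"t":54,"wqp":47},8]}
After op 17 (add /lbu 40): {"lbu":40}
After op 18 (add /j 82): {"j":82,"lbu":40}
After op 19 (replace /j 85): {"j":85,"lbu":40}
After op 20 (replace /j 70): {"j":70,"lbu":40}
After op 21 (add /o 53): {"j":70,"lbu":40,"o":53}
After op 22 (remove /j): {"lbu":40,"o":53}
After op 23 (add /ch 47): {"ch":47,"lbu":40,"o":53}
After op 24 (replace /o 33): {"ch":47,"lbu":40,"o":33}
Value at /lbu: 40

Answer: 40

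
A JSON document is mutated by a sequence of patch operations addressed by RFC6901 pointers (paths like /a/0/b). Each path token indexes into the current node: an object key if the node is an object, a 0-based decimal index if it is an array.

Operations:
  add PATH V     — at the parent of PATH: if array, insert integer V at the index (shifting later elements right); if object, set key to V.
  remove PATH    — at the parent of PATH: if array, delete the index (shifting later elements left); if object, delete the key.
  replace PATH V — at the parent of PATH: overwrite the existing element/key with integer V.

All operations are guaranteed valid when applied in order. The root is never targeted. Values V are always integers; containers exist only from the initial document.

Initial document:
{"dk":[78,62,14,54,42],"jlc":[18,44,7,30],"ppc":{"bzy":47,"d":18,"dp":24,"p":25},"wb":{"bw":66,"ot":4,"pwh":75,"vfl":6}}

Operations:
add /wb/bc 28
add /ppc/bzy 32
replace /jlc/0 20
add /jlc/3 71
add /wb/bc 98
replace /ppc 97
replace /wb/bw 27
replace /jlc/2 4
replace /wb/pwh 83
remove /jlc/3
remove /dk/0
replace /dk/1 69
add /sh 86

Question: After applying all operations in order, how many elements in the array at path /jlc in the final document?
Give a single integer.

After op 1 (add /wb/bc 28): {"dk":[78,62,14,54,42],"jlc":[18,44,7,30],"ppc":{"bzy":47,"d":18,"dp":24,"p":25},"wb":{"bc":28,"bw":66,"ot":4,"pwh":75,"vfl":6}}
After op 2 (add /ppc/bzy 32): {"dk":[78,62,14,54,42],"jlc":[18,44,7,30],"ppc":{"bzy":32,"d":18,"dp":24,"p":25},"wb":{"bc":28,"bw":66,"ot":4,"pwh":75,"vfl":6}}
After op 3 (replace /jlc/0 20): {"dk":[78,62,14,54,42],"jlc":[20,44,7,30],"ppc":{"bzy":32,"d":18,"dp":24,"p":25},"wb":{"bc":28,"bw":66,"ot":4,"pwh":75,"vfl":6}}
After op 4 (add /jlc/3 71): {"dk":[78,62,14,54,42],"jlc":[20,44,7,71,30],"ppc":{"bzy":32,"d":18,"dp":24,"p":25},"wb":{"bc":28,"bw":66,"ot":4,"pwh":75,"vfl":6}}
After op 5 (add /wb/bc 98): {"dk":[78,62,14,54,42],"jlc":[20,44,7,71,30],"ppc":{"bzy":32,"d":18,"dp":24,"p":25},"wb":{"bc":98,"bw":66,"ot":4,"pwh":75,"vfl":6}}
After op 6 (replace /ppc 97): {"dk":[78,62,14,54,42],"jlc":[20,44,7,71,30],"ppc":97,"wb":{"bc":98,"bw":66,"ot":4,"pwh":75,"vfl":6}}
After op 7 (replace /wb/bw 27): {"dk":[78,62,14,54,42],"jlc":[20,44,7,71,30],"ppc":97,"wb":{"bc":98,"bw":27,"ot":4,"pwh":75,"vfl":6}}
After op 8 (replace /jlc/2 4): {"dk":[78,62,14,54,42],"jlc":[20,44,4,71,30],"ppc":97,"wb":{"bc":98,"bw":27,"ot":4,"pwh":75,"vfl":6}}
After op 9 (replace /wb/pwh 83): {"dk":[78,62,14,54,42],"jlc":[20,44,4,71,30],"ppc":97,"wb":{"bc":98,"bw":27,"ot":4,"pwh":83,"vfl":6}}
After op 10 (remove /jlc/3): {"dk":[78,62,14,54,42],"jlc":[20,44,4,30],"ppc":97,"wb":{"bc":98,"bw":27,"ot":4,"pwh":83,"vfl":6}}
After op 11 (remove /dk/0): {"dk":[62,14,54,42],"jlc":[20,44,4,30],"ppc":97,"wb":{"bc":98,"bw":27,"ot":4,"pwh":83,"vfl":6}}
After op 12 (replace /dk/1 69): {"dk":[62,69,54,42],"jlc":[20,44,4,30],"ppc":97,"wb":{"bc":98,"bw":27,"ot":4,"pwh":83,"vfl":6}}
After op 13 (add /sh 86): {"dk":[62,69,54,42],"jlc":[20,44,4,30],"ppc":97,"sh":86,"wb":{"bc":98,"bw":27,"ot":4,"pwh":83,"vfl":6}}
Size at path /jlc: 4

Answer: 4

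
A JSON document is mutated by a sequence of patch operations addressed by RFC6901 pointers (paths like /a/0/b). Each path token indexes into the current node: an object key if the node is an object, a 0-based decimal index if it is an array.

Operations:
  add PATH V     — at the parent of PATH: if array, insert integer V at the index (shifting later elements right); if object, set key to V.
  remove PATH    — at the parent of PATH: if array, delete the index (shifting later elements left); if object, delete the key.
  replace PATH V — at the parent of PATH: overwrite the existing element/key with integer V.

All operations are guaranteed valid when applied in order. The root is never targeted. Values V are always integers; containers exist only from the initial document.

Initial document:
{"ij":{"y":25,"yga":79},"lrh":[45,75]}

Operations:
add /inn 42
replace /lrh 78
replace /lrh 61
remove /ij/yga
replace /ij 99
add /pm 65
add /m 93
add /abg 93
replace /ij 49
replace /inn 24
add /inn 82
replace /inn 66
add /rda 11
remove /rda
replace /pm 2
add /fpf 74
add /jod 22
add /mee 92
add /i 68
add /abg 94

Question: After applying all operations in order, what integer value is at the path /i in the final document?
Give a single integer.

After op 1 (add /inn 42): {"ij":{"y":25,"yga":79},"inn":42,"lrh":[45,75]}
After op 2 (replace /lrh 78): {"ij":{"y":25,"yga":79},"inn":42,"lrh":78}
After op 3 (replace /lrh 61): {"ij":{"y":25,"yga":79},"inn":42,"lrh":61}
After op 4 (remove /ij/yga): {"ij":{"y":25},"inn":42,"lrh":61}
After op 5 (replace /ij 99): {"ij":99,"inn":42,"lrh":61}
After op 6 (add /pm 65): {"ij":99,"inn":42,"lrh":61,"pm":65}
After op 7 (add /m 93): {"ij":99,"inn":42,"lrh":61,"m":93,"pm":65}
After op 8 (add /abg 93): {"abg":93,"ij":99,"inn":42,"lrh":61,"m":93,"pm":65}
After op 9 (replace /ij 49): {"abg":93,"ij":49,"inn":42,"lrh":61,"m":93,"pm":65}
After op 10 (replace /inn 24): {"abg":93,"ij":49,"inn":24,"lrh":61,"m":93,"pm":65}
After op 11 (add /inn 82): {"abg":93,"ij":49,"inn":82,"lrh":61,"m":93,"pm":65}
After op 12 (replace /inn 66): {"abg":93,"ij":49,"inn":66,"lrh":61,"m":93,"pm":65}
After op 13 (add /rda 11): {"abg":93,"ij":49,"inn":66,"lrh":61,"m":93,"pm":65,"rda":11}
After op 14 (remove /rda): {"abg":93,"ij":49,"inn":66,"lrh":61,"m":93,"pm":65}
After op 15 (replace /pm 2): {"abg":93,"ij":49,"inn":66,"lrh":61,"m":93,"pm":2}
After op 16 (add /fpf 74): {"abg":93,"fpf":74,"ij":49,"inn":66,"lrh":61,"m":93,"pm":2}
After op 17 (add /jod 22): {"abg":93,"fpf":74,"ij":49,"inn":66,"jod":22,"lrh":61,"m":93,"pm":2}
After op 18 (add /mee 92): {"abg":93,"fpf":74,"ij":49,"inn":66,"jod":22,"lrh":61,"m":93,"mee":92,"pm":2}
After op 19 (add /i 68): {"abg":93,"fpf":74,"i":68,"ij":49,"inn":66,"jod":22,"lrh":61,"m":93,"mee":92,"pm":2}
After op 20 (add /abg 94): {"abg":94,"fpf":74,"i":68,"ij":49,"inn":66,"jod":22,"lrh":61,"m":93,"mee":92,"pm":2}
Value at /i: 68

Answer: 68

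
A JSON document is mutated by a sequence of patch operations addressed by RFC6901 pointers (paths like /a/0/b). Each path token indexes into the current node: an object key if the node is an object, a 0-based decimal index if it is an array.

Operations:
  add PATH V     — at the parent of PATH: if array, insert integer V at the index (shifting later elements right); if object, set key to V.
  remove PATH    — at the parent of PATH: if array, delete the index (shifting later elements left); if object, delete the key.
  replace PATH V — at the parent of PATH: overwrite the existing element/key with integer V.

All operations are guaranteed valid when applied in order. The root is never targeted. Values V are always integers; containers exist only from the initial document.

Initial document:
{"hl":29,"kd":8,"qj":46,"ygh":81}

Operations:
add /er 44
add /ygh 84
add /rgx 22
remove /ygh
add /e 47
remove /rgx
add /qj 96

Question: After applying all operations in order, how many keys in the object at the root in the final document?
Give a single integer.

After op 1 (add /er 44): {"er":44,"hl":29,"kd":8,"qj":46,"ygh":81}
After op 2 (add /ygh 84): {"er":44,"hl":29,"kd":8,"qj":46,"ygh":84}
After op 3 (add /rgx 22): {"er":44,"hl":29,"kd":8,"qj":46,"rgx":22,"ygh":84}
After op 4 (remove /ygh): {"er":44,"hl":29,"kd":8,"qj":46,"rgx":22}
After op 5 (add /e 47): {"e":47,"er":44,"hl":29,"kd":8,"qj":46,"rgx":22}
After op 6 (remove /rgx): {"e":47,"er":44,"hl":29,"kd":8,"qj":46}
After op 7 (add /qj 96): {"e":47,"er":44,"hl":29,"kd":8,"qj":96}
Size at the root: 5

Answer: 5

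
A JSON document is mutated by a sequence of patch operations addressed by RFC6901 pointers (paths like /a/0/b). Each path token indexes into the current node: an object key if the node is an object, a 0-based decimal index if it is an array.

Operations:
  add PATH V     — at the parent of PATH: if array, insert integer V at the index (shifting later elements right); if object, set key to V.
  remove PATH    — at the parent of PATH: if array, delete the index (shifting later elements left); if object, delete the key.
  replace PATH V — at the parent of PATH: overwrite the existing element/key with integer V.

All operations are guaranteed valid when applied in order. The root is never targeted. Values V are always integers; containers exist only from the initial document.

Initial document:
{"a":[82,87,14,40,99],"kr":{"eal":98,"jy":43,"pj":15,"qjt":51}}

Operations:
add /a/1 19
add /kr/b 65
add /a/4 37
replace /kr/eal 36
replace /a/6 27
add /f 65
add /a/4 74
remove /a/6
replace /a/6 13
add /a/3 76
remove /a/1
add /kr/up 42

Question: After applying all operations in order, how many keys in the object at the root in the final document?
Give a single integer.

After op 1 (add /a/1 19): {"a":[82,19,87,14,40,99],"kr":{"eal":98,"jy":43,"pj":15,"qjt":51}}
After op 2 (add /kr/b 65): {"a":[82,19,87,14,40,99],"kr":{"b":65,"eal":98,"jy":43,"pj":15,"qjt":51}}
After op 3 (add /a/4 37): {"a":[82,19,87,14,37,40,99],"kr":{"b":65,"eal":98,"jy":43,"pj":15,"qjt":51}}
After op 4 (replace /kr/eal 36): {"a":[82,19,87,14,37,40,99],"kr":{"b":65,"eal":36,"jy":43,"pj":15,"qjt":51}}
After op 5 (replace /a/6 27): {"a":[82,19,87,14,37,40,27],"kr":{"b":65,"eal":36,"jy":43,"pj":15,"qjt":51}}
After op 6 (add /f 65): {"a":[82,19,87,14,37,40,27],"f":65,"kr":{"b":65,"eal":36,"jy":43,"pj":15,"qjt":51}}
After op 7 (add /a/4 74): {"a":[82,19,87,14,74,37,40,27],"f":65,"kr":{"b":65,"eal":36,"jy":43,"pj":15,"qjt":51}}
After op 8 (remove /a/6): {"a":[82,19,87,14,74,37,27],"f":65,"kr":{"b":65,"eal":36,"jy":43,"pj":15,"qjt":51}}
After op 9 (replace /a/6 13): {"a":[82,19,87,14,74,37,13],"f":65,"kr":{"b":65,"eal":36,"jy":43,"pj":15,"qjt":51}}
After op 10 (add /a/3 76): {"a":[82,19,87,76,14,74,37,13],"f":65,"kr":{"b":65,"eal":36,"jy":43,"pj":15,"qjt":51}}
After op 11 (remove /a/1): {"a":[82,87,76,14,74,37,13],"f":65,"kr":{"b":65,"eal":36,"jy":43,"pj":15,"qjt":51}}
After op 12 (add /kr/up 42): {"a":[82,87,76,14,74,37,13],"f":65,"kr":{"b":65,"eal":36,"jy":43,"pj":15,"qjt":51,"up":42}}
Size at the root: 3

Answer: 3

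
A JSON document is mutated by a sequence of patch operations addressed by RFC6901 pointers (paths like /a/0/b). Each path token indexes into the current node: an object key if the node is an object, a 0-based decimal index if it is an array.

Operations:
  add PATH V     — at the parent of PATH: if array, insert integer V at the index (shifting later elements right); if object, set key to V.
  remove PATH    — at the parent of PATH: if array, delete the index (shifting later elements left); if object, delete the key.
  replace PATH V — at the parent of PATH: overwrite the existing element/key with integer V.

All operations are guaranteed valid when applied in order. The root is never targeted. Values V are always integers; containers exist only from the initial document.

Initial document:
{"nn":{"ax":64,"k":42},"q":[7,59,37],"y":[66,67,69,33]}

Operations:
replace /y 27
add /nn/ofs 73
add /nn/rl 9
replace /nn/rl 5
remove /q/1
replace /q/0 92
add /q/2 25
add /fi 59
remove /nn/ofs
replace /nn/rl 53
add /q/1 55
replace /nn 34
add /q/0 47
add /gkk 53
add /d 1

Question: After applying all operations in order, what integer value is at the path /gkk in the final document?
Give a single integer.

After op 1 (replace /y 27): {"nn":{"ax":64,"k":42},"q":[7,59,37],"y":27}
After op 2 (add /nn/ofs 73): {"nn":{"ax":64,"k":42,"ofs":73},"q":[7,59,37],"y":27}
After op 3 (add /nn/rl 9): {"nn":{"ax":64,"k":42,"ofs":73,"rl":9},"q":[7,59,37],"y":27}
After op 4 (replace /nn/rl 5): {"nn":{"ax":64,"k":42,"ofs":73,"rl":5},"q":[7,59,37],"y":27}
After op 5 (remove /q/1): {"nn":{"ax":64,"k":42,"ofs":73,"rl":5},"q":[7,37],"y":27}
After op 6 (replace /q/0 92): {"nn":{"ax":64,"k":42,"ofs":73,"rl":5},"q":[92,37],"y":27}
After op 7 (add /q/2 25): {"nn":{"ax":64,"k":42,"ofs":73,"rl":5},"q":[92,37,25],"y":27}
After op 8 (add /fi 59): {"fi":59,"nn":{"ax":64,"k":42,"ofs":73,"rl":5},"q":[92,37,25],"y":27}
After op 9 (remove /nn/ofs): {"fi":59,"nn":{"ax":64,"k":42,"rl":5},"q":[92,37,25],"y":27}
After op 10 (replace /nn/rl 53): {"fi":59,"nn":{"ax":64,"k":42,"rl":53},"q":[92,37,25],"y":27}
After op 11 (add /q/1 55): {"fi":59,"nn":{"ax":64,"k":42,"rl":53},"q":[92,55,37,25],"y":27}
After op 12 (replace /nn 34): {"fi":59,"nn":34,"q":[92,55,37,25],"y":27}
After op 13 (add /q/0 47): {"fi":59,"nn":34,"q":[47,92,55,37,25],"y":27}
After op 14 (add /gkk 53): {"fi":59,"gkk":53,"nn":34,"q":[47,92,55,37,25],"y":27}
After op 15 (add /d 1): {"d":1,"fi":59,"gkk":53,"nn":34,"q":[47,92,55,37,25],"y":27}
Value at /gkk: 53

Answer: 53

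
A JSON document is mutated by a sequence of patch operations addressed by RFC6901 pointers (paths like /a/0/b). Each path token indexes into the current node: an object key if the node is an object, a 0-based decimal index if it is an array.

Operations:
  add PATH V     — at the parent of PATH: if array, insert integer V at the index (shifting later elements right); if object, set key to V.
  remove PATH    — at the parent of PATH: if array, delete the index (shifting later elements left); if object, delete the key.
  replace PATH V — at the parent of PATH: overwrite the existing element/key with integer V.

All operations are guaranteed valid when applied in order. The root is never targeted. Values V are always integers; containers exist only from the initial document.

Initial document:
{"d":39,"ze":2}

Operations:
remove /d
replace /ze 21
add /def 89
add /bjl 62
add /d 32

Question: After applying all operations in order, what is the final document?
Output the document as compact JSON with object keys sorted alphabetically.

After op 1 (remove /d): {"ze":2}
After op 2 (replace /ze 21): {"ze":21}
After op 3 (add /def 89): {"def":89,"ze":21}
After op 4 (add /bjl 62): {"bjl":62,"def":89,"ze":21}
After op 5 (add /d 32): {"bjl":62,"d":32,"def":89,"ze":21}

Answer: {"bjl":62,"d":32,"def":89,"ze":21}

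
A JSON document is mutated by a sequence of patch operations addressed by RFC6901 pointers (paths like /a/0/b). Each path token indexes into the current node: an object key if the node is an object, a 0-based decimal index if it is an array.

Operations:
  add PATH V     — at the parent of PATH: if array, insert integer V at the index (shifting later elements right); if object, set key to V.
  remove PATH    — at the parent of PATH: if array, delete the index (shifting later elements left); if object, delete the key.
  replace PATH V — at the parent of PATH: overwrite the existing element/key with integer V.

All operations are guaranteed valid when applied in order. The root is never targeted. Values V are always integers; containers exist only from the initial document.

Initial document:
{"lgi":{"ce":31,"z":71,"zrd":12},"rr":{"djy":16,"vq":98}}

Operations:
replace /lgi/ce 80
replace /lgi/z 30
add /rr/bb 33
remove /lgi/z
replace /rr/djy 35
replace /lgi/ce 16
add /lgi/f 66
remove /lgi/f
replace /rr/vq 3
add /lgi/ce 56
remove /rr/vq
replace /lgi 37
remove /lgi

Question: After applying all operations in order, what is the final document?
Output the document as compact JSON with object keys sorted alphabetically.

Answer: {"rr":{"bb":33,"djy":35}}

Derivation:
After op 1 (replace /lgi/ce 80): {"lgi":{"ce":80,"z":71,"zrd":12},"rr":{"djy":16,"vq":98}}
After op 2 (replace /lgi/z 30): {"lgi":{"ce":80,"z":30,"zrd":12},"rr":{"djy":16,"vq":98}}
After op 3 (add /rr/bb 33): {"lgi":{"ce":80,"z":30,"zrd":12},"rr":{"bb":33,"djy":16,"vq":98}}
After op 4 (remove /lgi/z): {"lgi":{"ce":80,"zrd":12},"rr":{"bb":33,"djy":16,"vq":98}}
After op 5 (replace /rr/djy 35): {"lgi":{"ce":80,"zrd":12},"rr":{"bb":33,"djy":35,"vq":98}}
After op 6 (replace /lgi/ce 16): {"lgi":{"ce":16,"zrd":12},"rr":{"bb":33,"djy":35,"vq":98}}
After op 7 (add /lgi/f 66): {"lgi":{"ce":16,"f":66,"zrd":12},"rr":{"bb":33,"djy":35,"vq":98}}
After op 8 (remove /lgi/f): {"lgi":{"ce":16,"zrd":12},"rr":{"bb":33,"djy":35,"vq":98}}
After op 9 (replace /rr/vq 3): {"lgi":{"ce":16,"zrd":12},"rr":{"bb":33,"djy":35,"vq":3}}
After op 10 (add /lgi/ce 56): {"lgi":{"ce":56,"zrd":12},"rr":{"bb":33,"djy":35,"vq":3}}
After op 11 (remove /rr/vq): {"lgi":{"ce":56,"zrd":12},"rr":{"bb":33,"djy":35}}
After op 12 (replace /lgi 37): {"lgi":37,"rr":{"bb":33,"djy":35}}
After op 13 (remove /lgi): {"rr":{"bb":33,"djy":35}}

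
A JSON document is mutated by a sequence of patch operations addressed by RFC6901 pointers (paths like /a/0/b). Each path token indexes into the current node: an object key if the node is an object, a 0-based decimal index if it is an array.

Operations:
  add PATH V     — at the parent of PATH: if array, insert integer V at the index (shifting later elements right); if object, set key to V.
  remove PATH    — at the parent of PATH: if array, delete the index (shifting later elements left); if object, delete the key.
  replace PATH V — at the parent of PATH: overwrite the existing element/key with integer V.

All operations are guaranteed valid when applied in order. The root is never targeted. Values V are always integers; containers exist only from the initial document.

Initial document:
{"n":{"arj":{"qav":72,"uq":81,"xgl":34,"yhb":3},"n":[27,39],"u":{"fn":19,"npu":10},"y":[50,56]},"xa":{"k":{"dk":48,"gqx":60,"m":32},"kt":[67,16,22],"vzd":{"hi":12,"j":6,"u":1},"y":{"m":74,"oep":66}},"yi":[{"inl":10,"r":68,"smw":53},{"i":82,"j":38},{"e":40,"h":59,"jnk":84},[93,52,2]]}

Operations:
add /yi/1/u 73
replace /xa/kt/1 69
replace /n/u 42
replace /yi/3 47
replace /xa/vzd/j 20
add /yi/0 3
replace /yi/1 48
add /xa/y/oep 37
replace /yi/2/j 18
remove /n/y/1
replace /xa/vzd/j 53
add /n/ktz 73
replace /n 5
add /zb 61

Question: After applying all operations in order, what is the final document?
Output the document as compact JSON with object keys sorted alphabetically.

Answer: {"n":5,"xa":{"k":{"dk":48,"gqx":60,"m":32},"kt":[67,69,22],"vzd":{"hi":12,"j":53,"u":1},"y":{"m":74,"oep":37}},"yi":[3,48,{"i":82,"j":18,"u":73},{"e":40,"h":59,"jnk":84},47],"zb":61}

Derivation:
After op 1 (add /yi/1/u 73): {"n":{"arj":{"qav":72,"uq":81,"xgl":34,"yhb":3},"n":[27,39],"u":{"fn":19,"npu":10},"y":[50,56]},"xa":{"k":{"dk":48,"gqx":60,"m":32},"kt":[67,16,22],"vzd":{"hi":12,"j":6,"u":1},"y":{"m":74,"oep":66}},"yi":[{"inl":10,"r":68,"smw":53},{"i":82,"j":38,"u":73},{"e":40,"h":59,"jnk":84},[93,52,2]]}
After op 2 (replace /xa/kt/1 69): {"n":{"arj":{"qav":72,"uq":81,"xgl":34,"yhb":3},"n":[27,39],"u":{"fn":19,"npu":10},"y":[50,56]},"xa":{"k":{"dk":48,"gqx":60,"m":32},"kt":[67,69,22],"vzd":{"hi":12,"j":6,"u":1},"y":{"m":74,"oep":66}},"yi":[{"inl":10,"r":68,"smw":53},{"i":82,"j":38,"u":73},{"e":40,"h":59,"jnk":84},[93,52,2]]}
After op 3 (replace /n/u 42): {"n":{"arj":{"qav":72,"uq":81,"xgl":34,"yhb":3},"n":[27,39],"u":42,"y":[50,56]},"xa":{"k":{"dk":48,"gqx":60,"m":32},"kt":[67,69,22],"vzd":{"hi":12,"j":6,"u":1},"y":{"m":74,"oep":66}},"yi":[{"inl":10,"r":68,"smw":53},{"i":82,"j":38,"u":73},{"e":40,"h":59,"jnk":84},[93,52,2]]}
After op 4 (replace /yi/3 47): {"n":{"arj":{"qav":72,"uq":81,"xgl":34,"yhb":3},"n":[27,39],"u":42,"y":[50,56]},"xa":{"k":{"dk":48,"gqx":60,"m":32},"kt":[67,69,22],"vzd":{"hi":12,"j":6,"u":1},"y":{"m":74,"oep":66}},"yi":[{"inl":10,"r":68,"smw":53},{"i":82,"j":38,"u":73},{"e":40,"h":59,"jnk":84},47]}
After op 5 (replace /xa/vzd/j 20): {"n":{"arj":{"qav":72,"uq":81,"xgl":34,"yhb":3},"n":[27,39],"u":42,"y":[50,56]},"xa":{"k":{"dk":48,"gqx":60,"m":32},"kt":[67,69,22],"vzd":{"hi":12,"j":20,"u":1},"y":{"m":74,"oep":66}},"yi":[{"inl":10,"r":68,"smw":53},{"i":82,"j":38,"u":73},{"e":40,"h":59,"jnk":84},47]}
After op 6 (add /yi/0 3): {"n":{"arj":{"qav":72,"uq":81,"xgl":34,"yhb":3},"n":[27,39],"u":42,"y":[50,56]},"xa":{"k":{"dk":48,"gqx":60,"m":32},"kt":[67,69,22],"vzd":{"hi":12,"j":20,"u":1},"y":{"m":74,"oep":66}},"yi":[3,{"inl":10,"r":68,"smw":53},{"i":82,"j":38,"u":73},{"e":40,"h":59,"jnk":84},47]}
After op 7 (replace /yi/1 48): {"n":{"arj":{"qav":72,"uq":81,"xgl":34,"yhb":3},"n":[27,39],"u":42,"y":[50,56]},"xa":{"k":{"dk":48,"gqx":60,"m":32},"kt":[67,69,22],"vzd":{"hi":12,"j":20,"u":1},"y":{"m":74,"oep":66}},"yi":[3,48,{"i":82,"j":38,"u":73},{"e":40,"h":59,"jnk":84},47]}
After op 8 (add /xa/y/oep 37): {"n":{"arj":{"qav":72,"uq":81,"xgl":34,"yhb":3},"n":[27,39],"u":42,"y":[50,56]},"xa":{"k":{"dk":48,"gqx":60,"m":32},"kt":[67,69,22],"vzd":{"hi":12,"j":20,"u":1},"y":{"m":74,"oep":37}},"yi":[3,48,{"i":82,"j":38,"u":73},{"e":40,"h":59,"jnk":84},47]}
After op 9 (replace /yi/2/j 18): {"n":{"arj":{"qav":72,"uq":81,"xgl":34,"yhb":3},"n":[27,39],"u":42,"y":[50,56]},"xa":{"k":{"dk":48,"gqx":60,"m":32},"kt":[67,69,22],"vzd":{"hi":12,"j":20,"u":1},"y":{"m":74,"oep":37}},"yi":[3,48,{"i":82,"j":18,"u":73},{"e":40,"h":59,"jnk":84},47]}
After op 10 (remove /n/y/1): {"n":{"arj":{"qav":72,"uq":81,"xgl":34,"yhb":3},"n":[27,39],"u":42,"y":[50]},"xa":{"k":{"dk":48,"gqx":60,"m":32},"kt":[67,69,22],"vzd":{"hi":12,"j":20,"u":1},"y":{"m":74,"oep":37}},"yi":[3,48,{"i":82,"j":18,"u":73},{"e":40,"h":59,"jnk":84},47]}
After op 11 (replace /xa/vzd/j 53): {"n":{"arj":{"qav":72,"uq":81,"xgl":34,"yhb":3},"n":[27,39],"u":42,"y":[50]},"xa":{"k":{"dk":48,"gqx":60,"m":32},"kt":[67,69,22],"vzd":{"hi":12,"j":53,"u":1},"y":{"m":74,"oep":37}},"yi":[3,48,{"i":82,"j":18,"u":73},{"e":40,"h":59,"jnk":84},47]}
After op 12 (add /n/ktz 73): {"n":{"arj":{"qav":72,"uq":81,"xgl":34,"yhb":3},"ktz":73,"n":[27,39],"u":42,"y":[50]},"xa":{"k":{"dk":48,"gqx":60,"m":32},"kt":[67,69,22],"vzd":{"hi":12,"j":53,"u":1},"y":{"m":74,"oep":37}},"yi":[3,48,{"i":82,"j":18,"u":73},{"e":40,"h":59,"jnk":84},47]}
After op 13 (replace /n 5): {"n":5,"xa":{"k":{"dk":48,"gqx":60,"m":32},"kt":[67,69,22],"vzd":{"hi":12,"j":53,"u":1},"y":{"m":74,"oep":37}},"yi":[3,48,{"i":82,"j":18,"u":73},{"e":40,"h":59,"jnk":84},47]}
After op 14 (add /zb 61): {"n":5,"xa":{"k":{"dk":48,"gqx":60,"m":32},"kt":[67,69,22],"vzd":{"hi":12,"j":53,"u":1},"y":{"m":74,"oep":37}},"yi":[3,48,{"i":82,"j":18,"u":73},{"e":40,"h":59,"jnk":84},47],"zb":61}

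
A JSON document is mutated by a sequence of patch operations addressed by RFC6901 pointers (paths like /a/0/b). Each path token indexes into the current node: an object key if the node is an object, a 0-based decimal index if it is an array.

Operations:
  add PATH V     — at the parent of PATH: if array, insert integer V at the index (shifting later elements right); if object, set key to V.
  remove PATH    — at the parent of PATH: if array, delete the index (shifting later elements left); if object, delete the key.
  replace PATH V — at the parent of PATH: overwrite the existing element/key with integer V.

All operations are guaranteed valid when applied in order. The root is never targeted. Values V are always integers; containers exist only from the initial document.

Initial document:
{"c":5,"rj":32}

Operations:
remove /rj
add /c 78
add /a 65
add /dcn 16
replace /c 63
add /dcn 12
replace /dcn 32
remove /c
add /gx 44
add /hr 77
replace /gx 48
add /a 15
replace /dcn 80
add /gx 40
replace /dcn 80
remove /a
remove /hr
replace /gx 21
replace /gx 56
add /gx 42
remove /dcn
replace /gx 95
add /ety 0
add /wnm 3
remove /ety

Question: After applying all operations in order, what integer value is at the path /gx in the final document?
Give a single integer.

Answer: 95

Derivation:
After op 1 (remove /rj): {"c":5}
After op 2 (add /c 78): {"c":78}
After op 3 (add /a 65): {"a":65,"c":78}
After op 4 (add /dcn 16): {"a":65,"c":78,"dcn":16}
After op 5 (replace /c 63): {"a":65,"c":63,"dcn":16}
After op 6 (add /dcn 12): {"a":65,"c":63,"dcn":12}
After op 7 (replace /dcn 32): {"a":65,"c":63,"dcn":32}
After op 8 (remove /c): {"a":65,"dcn":32}
After op 9 (add /gx 44): {"a":65,"dcn":32,"gx":44}
After op 10 (add /hr 77): {"a":65,"dcn":32,"gx":44,"hr":77}
After op 11 (replace /gx 48): {"a":65,"dcn":32,"gx":48,"hr":77}
After op 12 (add /a 15): {"a":15,"dcn":32,"gx":48,"hr":77}
After op 13 (replace /dcn 80): {"a":15,"dcn":80,"gx":48,"hr":77}
After op 14 (add /gx 40): {"a":15,"dcn":80,"gx":40,"hr":77}
After op 15 (replace /dcn 80): {"a":15,"dcn":80,"gx":40,"hr":77}
After op 16 (remove /a): {"dcn":80,"gx":40,"hr":77}
After op 17 (remove /hr): {"dcn":80,"gx":40}
After op 18 (replace /gx 21): {"dcn":80,"gx":21}
After op 19 (replace /gx 56): {"dcn":80,"gx":56}
After op 20 (add /gx 42): {"dcn":80,"gx":42}
After op 21 (remove /dcn): {"gx":42}
After op 22 (replace /gx 95): {"gx":95}
After op 23 (add /ety 0): {"ety":0,"gx":95}
After op 24 (add /wnm 3): {"ety":0,"gx":95,"wnm":3}
After op 25 (remove /ety): {"gx":95,"wnm":3}
Value at /gx: 95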